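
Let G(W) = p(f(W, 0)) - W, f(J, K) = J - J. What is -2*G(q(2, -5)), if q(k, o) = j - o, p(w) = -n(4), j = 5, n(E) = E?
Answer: 28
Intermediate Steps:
f(J, K) = 0
p(w) = -4 (p(w) = -1*4 = -4)
q(k, o) = 5 - o
G(W) = -4 - W
-2*G(q(2, -5)) = -2*(-4 - (5 - 1*(-5))) = -2*(-4 - (5 + 5)) = -2*(-4 - 1*10) = -2*(-4 - 10) = -2*(-14) = 28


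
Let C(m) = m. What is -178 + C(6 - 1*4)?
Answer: -176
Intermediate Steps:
-178 + C(6 - 1*4) = -178 + (6 - 1*4) = -178 + (6 - 4) = -178 + 2 = -176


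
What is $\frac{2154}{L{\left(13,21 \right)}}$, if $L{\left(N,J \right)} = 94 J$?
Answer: $\frac{359}{329} \approx 1.0912$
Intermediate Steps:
$\frac{2154}{L{\left(13,21 \right)}} = \frac{2154}{94 \cdot 21} = \frac{2154}{1974} = 2154 \cdot \frac{1}{1974} = \frac{359}{329}$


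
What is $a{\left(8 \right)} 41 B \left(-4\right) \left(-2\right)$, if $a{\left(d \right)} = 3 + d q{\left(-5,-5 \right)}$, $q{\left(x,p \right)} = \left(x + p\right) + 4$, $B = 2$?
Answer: $-29520$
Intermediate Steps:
$q{\left(x,p \right)} = 4 + p + x$ ($q{\left(x,p \right)} = \left(p + x\right) + 4 = 4 + p + x$)
$a{\left(d \right)} = 3 - 6 d$ ($a{\left(d \right)} = 3 + d \left(4 - 5 - 5\right) = 3 + d \left(-6\right) = 3 - 6 d$)
$a{\left(8 \right)} 41 B \left(-4\right) \left(-2\right) = \left(3 - 48\right) 41 \cdot 2 \left(-4\right) \left(-2\right) = \left(3 - 48\right) 41 \left(\left(-8\right) \left(-2\right)\right) = \left(-45\right) 41 \cdot 16 = \left(-1845\right) 16 = -29520$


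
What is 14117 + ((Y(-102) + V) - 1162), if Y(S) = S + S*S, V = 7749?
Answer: 31006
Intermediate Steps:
Y(S) = S + S²
14117 + ((Y(-102) + V) - 1162) = 14117 + ((-102*(1 - 102) + 7749) - 1162) = 14117 + ((-102*(-101) + 7749) - 1162) = 14117 + ((10302 + 7749) - 1162) = 14117 + (18051 - 1162) = 14117 + 16889 = 31006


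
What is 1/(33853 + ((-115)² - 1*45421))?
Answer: 1/1657 ≈ 0.00060350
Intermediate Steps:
1/(33853 + ((-115)² - 1*45421)) = 1/(33853 + (13225 - 45421)) = 1/(33853 - 32196) = 1/1657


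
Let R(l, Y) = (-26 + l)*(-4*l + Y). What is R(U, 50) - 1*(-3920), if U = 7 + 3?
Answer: 3760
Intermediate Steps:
U = 10
R(l, Y) = (-26 + l)*(Y - 4*l)
R(U, 50) - 1*(-3920) = (-26*50 - 4*10**2 + 104*10 + 50*10) - 1*(-3920) = (-1300 - 4*100 + 1040 + 500) + 3920 = (-1300 - 400 + 1040 + 500) + 3920 = -160 + 3920 = 3760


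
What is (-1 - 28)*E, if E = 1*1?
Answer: -29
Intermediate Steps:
E = 1
(-1 - 28)*E = (-1 - 28)*1 = -29*1 = -29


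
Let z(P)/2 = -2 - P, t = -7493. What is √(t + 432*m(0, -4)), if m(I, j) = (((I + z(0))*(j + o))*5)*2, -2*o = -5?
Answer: √18427 ≈ 135.75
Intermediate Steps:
o = 5/2 (o = -½*(-5) = 5/2 ≈ 2.5000)
z(P) = -4 - 2*P (z(P) = 2*(-2 - P) = -4 - 2*P)
m(I, j) = 10*(-4 + I)*(5/2 + j) (m(I, j) = (((I + (-4 - 2*0))*(j + 5/2))*5)*2 = (((I + (-4 + 0))*(5/2 + j))*5)*2 = (((I - 4)*(5/2 + j))*5)*2 = (((-4 + I)*(5/2 + j))*5)*2 = (5*(-4 + I)*(5/2 + j))*2 = 10*(-4 + I)*(5/2 + j))
√(t + 432*m(0, -4)) = √(-7493 + 432*(-100 - 40*(-4) + 25*0 + 10*0*(-4))) = √(-7493 + 432*(-100 + 160 + 0 + 0)) = √(-7493 + 432*60) = √(-7493 + 25920) = √18427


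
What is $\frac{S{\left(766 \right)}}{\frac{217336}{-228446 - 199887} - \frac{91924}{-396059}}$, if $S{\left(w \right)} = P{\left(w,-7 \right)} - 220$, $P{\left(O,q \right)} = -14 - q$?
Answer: $\frac{38509446699869}{46703796132} \approx 824.55$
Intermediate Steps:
$S{\left(w \right)} = -227$ ($S{\left(w \right)} = \left(-14 - -7\right) - 220 = \left(-14 + 7\right) - 220 = -7 - 220 = -227$)
$\frac{S{\left(766 \right)}}{\frac{217336}{-228446 - 199887} - \frac{91924}{-396059}} = - \frac{227}{\frac{217336}{-228446 - 199887} - \frac{91924}{-396059}} = - \frac{227}{\frac{217336}{-228446 - 199887} - - \frac{91924}{396059}} = - \frac{227}{\frac{217336}{-428333} + \frac{91924}{396059}} = - \frac{227}{217336 \left(- \frac{1}{428333}\right) + \frac{91924}{396059}} = - \frac{227}{- \frac{217336}{428333} + \frac{91924}{396059}} = - \frac{227}{- \frac{46703796132}{169645139647}} = \left(-227\right) \left(- \frac{169645139647}{46703796132}\right) = \frac{38509446699869}{46703796132}$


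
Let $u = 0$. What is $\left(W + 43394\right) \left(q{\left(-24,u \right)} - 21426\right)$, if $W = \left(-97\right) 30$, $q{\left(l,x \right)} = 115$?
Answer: $-862754524$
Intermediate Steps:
$W = -2910$
$\left(W + 43394\right) \left(q{\left(-24,u \right)} - 21426\right) = \left(-2910 + 43394\right) \left(115 - 21426\right) = 40484 \left(-21311\right) = -862754524$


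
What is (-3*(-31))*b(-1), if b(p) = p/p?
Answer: 93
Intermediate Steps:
b(p) = 1
(-3*(-31))*b(-1) = -3*(-31)*1 = 93*1 = 93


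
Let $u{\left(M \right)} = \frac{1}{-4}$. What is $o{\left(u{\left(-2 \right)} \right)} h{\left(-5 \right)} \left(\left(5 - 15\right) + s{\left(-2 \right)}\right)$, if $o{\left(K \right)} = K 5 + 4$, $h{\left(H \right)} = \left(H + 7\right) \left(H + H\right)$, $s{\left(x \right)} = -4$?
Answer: $770$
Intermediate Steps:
$u{\left(M \right)} = - \frac{1}{4}$
$h{\left(H \right)} = 2 H \left(7 + H\right)$ ($h{\left(H \right)} = \left(7 + H\right) 2 H = 2 H \left(7 + H\right)$)
$o{\left(K \right)} = 4 + 5 K$ ($o{\left(K \right)} = 5 K + 4 = 4 + 5 K$)
$o{\left(u{\left(-2 \right)} \right)} h{\left(-5 \right)} \left(\left(5 - 15\right) + s{\left(-2 \right)}\right) = \left(4 + 5 \left(- \frac{1}{4}\right)\right) 2 \left(-5\right) \left(7 - 5\right) \left(\left(5 - 15\right) - 4\right) = \left(4 - \frac{5}{4}\right) 2 \left(-5\right) 2 \left(-10 - 4\right) = \frac{11}{4} \left(-20\right) \left(-14\right) = \left(-55\right) \left(-14\right) = 770$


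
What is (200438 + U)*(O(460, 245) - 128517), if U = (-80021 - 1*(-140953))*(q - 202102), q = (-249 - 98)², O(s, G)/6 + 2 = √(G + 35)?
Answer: 639755338788702 - 59730209256*√70 ≈ 6.3926e+14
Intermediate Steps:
O(s, G) = -12 + 6*√(35 + G) (O(s, G) = -12 + 6*√(G + 35) = -12 + 6*√(35 + G))
q = 120409 (q = (-347)² = 120409)
U = -4977717876 (U = (-80021 - 1*(-140953))*(120409 - 202102) = (-80021 + 140953)*(-81693) = 60932*(-81693) = -4977717876)
(200438 + U)*(O(460, 245) - 128517) = (200438 - 4977717876)*((-12 + 6*√(35 + 245)) - 128517) = -4977517438*((-12 + 6*√280) - 128517) = -4977517438*((-12 + 6*(2*√70)) - 128517) = -4977517438*((-12 + 12*√70) - 128517) = -4977517438*(-128529 + 12*√70) = 639755338788702 - 59730209256*√70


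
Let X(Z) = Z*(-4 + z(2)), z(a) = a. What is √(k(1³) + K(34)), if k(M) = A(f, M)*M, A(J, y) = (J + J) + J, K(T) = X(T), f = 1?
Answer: I*√65 ≈ 8.0623*I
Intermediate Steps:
X(Z) = -2*Z (X(Z) = Z*(-4 + 2) = Z*(-2) = -2*Z)
K(T) = -2*T
A(J, y) = 3*J (A(J, y) = 2*J + J = 3*J)
k(M) = 3*M (k(M) = (3*1)*M = 3*M)
√(k(1³) + K(34)) = √(3*1³ - 2*34) = √(3*1 - 68) = √(3 - 68) = √(-65) = I*√65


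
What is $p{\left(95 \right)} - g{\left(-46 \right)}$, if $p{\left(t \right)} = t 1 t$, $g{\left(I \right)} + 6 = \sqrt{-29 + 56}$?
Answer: $9031 - 3 \sqrt{3} \approx 9025.8$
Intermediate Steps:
$g{\left(I \right)} = -6 + 3 \sqrt{3}$ ($g{\left(I \right)} = -6 + \sqrt{-29 + 56} = -6 + \sqrt{27} = -6 + 3 \sqrt{3}$)
$p{\left(t \right)} = t^{2}$ ($p{\left(t \right)} = t t = t^{2}$)
$p{\left(95 \right)} - g{\left(-46 \right)} = 95^{2} - \left(-6 + 3 \sqrt{3}\right) = 9025 + \left(6 - 3 \sqrt{3}\right) = 9031 - 3 \sqrt{3}$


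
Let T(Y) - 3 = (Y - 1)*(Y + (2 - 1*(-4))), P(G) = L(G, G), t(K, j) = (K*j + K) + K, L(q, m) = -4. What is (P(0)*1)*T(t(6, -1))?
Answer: -252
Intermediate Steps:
t(K, j) = 2*K + K*j (t(K, j) = (K + K*j) + K = 2*K + K*j)
P(G) = -4
T(Y) = 3 + (-1 + Y)*(6 + Y) (T(Y) = 3 + (Y - 1)*(Y + (2 - 1*(-4))) = 3 + (-1 + Y)*(Y + (2 + 4)) = 3 + (-1 + Y)*(Y + 6) = 3 + (-1 + Y)*(6 + Y))
(P(0)*1)*T(t(6, -1)) = (-4*1)*(-3 + (6*(2 - 1))² + 5*(6*(2 - 1))) = -4*(-3 + (6*1)² + 5*(6*1)) = -4*(-3 + 6² + 5*6) = -4*(-3 + 36 + 30) = -4*63 = -252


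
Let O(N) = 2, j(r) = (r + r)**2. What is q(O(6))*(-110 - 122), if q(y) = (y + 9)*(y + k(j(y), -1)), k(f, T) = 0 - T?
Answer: -7656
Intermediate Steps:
j(r) = 4*r**2 (j(r) = (2*r)**2 = 4*r**2)
k(f, T) = -T
q(y) = (1 + y)*(9 + y) (q(y) = (y + 9)*(y - 1*(-1)) = (9 + y)*(y + 1) = (9 + y)*(1 + y) = (1 + y)*(9 + y))
q(O(6))*(-110 - 122) = (9 + 2**2 + 10*2)*(-110 - 122) = (9 + 4 + 20)*(-232) = 33*(-232) = -7656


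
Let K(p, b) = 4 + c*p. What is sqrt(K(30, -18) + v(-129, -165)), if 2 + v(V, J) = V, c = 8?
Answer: sqrt(113) ≈ 10.630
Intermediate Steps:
v(V, J) = -2 + V
K(p, b) = 4 + 8*p
sqrt(K(30, -18) + v(-129, -165)) = sqrt((4 + 8*30) + (-2 - 129)) = sqrt((4 + 240) - 131) = sqrt(244 - 131) = sqrt(113)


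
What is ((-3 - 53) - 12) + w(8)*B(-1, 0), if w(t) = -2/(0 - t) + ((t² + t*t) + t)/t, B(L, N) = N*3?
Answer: -68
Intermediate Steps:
B(L, N) = 3*N
w(t) = 2/t + (t + 2*t²)/t (w(t) = -2*(-1/t) + ((t² + t²) + t)/t = -(-2)/t + (2*t² + t)/t = 2/t + (t + 2*t²)/t)
((-3 - 53) - 12) + w(8)*B(-1, 0) = ((-3 - 53) - 12) + (1 + 2*8 + 2/8)*(3*0) = (-56 - 12) + (1 + 16 + 2*(⅛))*0 = -68 + (1 + 16 + ¼)*0 = -68 + (69/4)*0 = -68 + 0 = -68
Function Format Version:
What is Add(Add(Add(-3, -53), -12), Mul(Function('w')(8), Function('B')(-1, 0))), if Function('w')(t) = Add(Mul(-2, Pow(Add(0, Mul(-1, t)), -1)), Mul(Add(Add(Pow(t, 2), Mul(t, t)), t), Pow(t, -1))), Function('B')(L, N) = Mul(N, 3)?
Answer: -68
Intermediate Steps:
Function('B')(L, N) = Mul(3, N)
Function('w')(t) = Add(Mul(2, Pow(t, -1)), Mul(Pow(t, -1), Add(t, Mul(2, Pow(t, 2))))) (Function('w')(t) = Add(Mul(-2, Pow(Mul(-1, t), -1)), Mul(Add(Add(Pow(t, 2), Pow(t, 2)), t), Pow(t, -1))) = Add(Mul(-2, Mul(-1, Pow(t, -1))), Mul(Add(Mul(2, Pow(t, 2)), t), Pow(t, -1))) = Add(Mul(2, Pow(t, -1)), Mul(Add(t, Mul(2, Pow(t, 2))), Pow(t, -1))) = Add(Mul(2, Pow(t, -1)), Mul(Pow(t, -1), Add(t, Mul(2, Pow(t, 2))))))
Add(Add(Add(-3, -53), -12), Mul(Function('w')(8), Function('B')(-1, 0))) = Add(Add(Add(-3, -53), -12), Mul(Add(1, Mul(2, 8), Mul(2, Pow(8, -1))), Mul(3, 0))) = Add(Add(-56, -12), Mul(Add(1, 16, Mul(2, Rational(1, 8))), 0)) = Add(-68, Mul(Add(1, 16, Rational(1, 4)), 0)) = Add(-68, Mul(Rational(69, 4), 0)) = Add(-68, 0) = -68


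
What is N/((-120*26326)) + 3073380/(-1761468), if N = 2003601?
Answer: -367734868663/154574688560 ≈ -2.3790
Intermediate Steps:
N/((-120*26326)) + 3073380/(-1761468) = 2003601/((-120*26326)) + 3073380/(-1761468) = 2003601/(-3159120) + 3073380*(-1/1761468) = 2003601*(-1/3159120) - 256115/146789 = -667867/1053040 - 256115/146789 = -367734868663/154574688560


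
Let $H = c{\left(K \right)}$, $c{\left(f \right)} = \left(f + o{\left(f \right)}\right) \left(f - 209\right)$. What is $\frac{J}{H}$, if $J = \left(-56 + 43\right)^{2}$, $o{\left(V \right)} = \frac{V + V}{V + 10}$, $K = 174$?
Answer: $- \frac{7774}{283185} \approx -0.027452$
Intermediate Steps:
$o{\left(V \right)} = \frac{2 V}{10 + V}$
$c{\left(f \right)} = \left(-209 + f\right) \left(f + \frac{2 f}{10 + f}\right)$ ($c{\left(f \right)} = \left(f + \frac{2 f}{10 + f}\right) \left(f - 209\right) = \left(f + \frac{2 f}{10 + f}\right) \left(-209 + f\right) = \left(-209 + f\right) \left(f + \frac{2 f}{10 + f}\right)$)
$H = - \frac{283185}{46}$ ($H = \frac{174 \left(-2508 + 174^{2} - 34278\right)}{10 + 174} = \frac{174 \left(-2508 + 30276 - 34278\right)}{184} = 174 \cdot \frac{1}{184} \left(-6510\right) = - \frac{283185}{46} \approx -6156.2$)
$J = 169$ ($J = \left(-13\right)^{2} = 169$)
$\frac{J}{H} = \frac{169}{- \frac{283185}{46}} = 169 \left(- \frac{46}{283185}\right) = - \frac{7774}{283185}$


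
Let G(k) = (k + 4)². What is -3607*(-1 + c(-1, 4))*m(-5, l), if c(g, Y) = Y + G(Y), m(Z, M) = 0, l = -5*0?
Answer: 0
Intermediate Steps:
l = 0
G(k) = (4 + k)²
c(g, Y) = Y + (4 + Y)²
-3607*(-1 + c(-1, 4))*m(-5, l) = -3607*(-1 + (4 + (4 + 4)²))*0 = -3607*(-1 + (4 + 8²))*0 = -3607*(-1 + (4 + 64))*0 = -3607*(-1 + 68)*0 = -241669*0 = -3607*0 = 0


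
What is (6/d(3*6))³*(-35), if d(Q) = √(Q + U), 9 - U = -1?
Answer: -135*√7/7 ≈ -51.025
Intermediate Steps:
U = 10 (U = 9 - 1*(-1) = 9 + 1 = 10)
d(Q) = √(10 + Q) (d(Q) = √(Q + 10) = √(10 + Q))
(6/d(3*6))³*(-35) = (6/(√(10 + 3*6)))³*(-35) = (6/(√(10 + 18)))³*(-35) = (6/(√28))³*(-35) = (6/((2*√7)))³*(-35) = (6*(√7/14))³*(-35) = (3*√7/7)³*(-35) = (27*√7/49)*(-35) = -135*√7/7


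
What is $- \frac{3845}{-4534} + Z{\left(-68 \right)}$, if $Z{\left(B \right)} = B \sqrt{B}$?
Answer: $\frac{3845}{4534} - 136 i \sqrt{17} \approx 0.84804 - 560.74 i$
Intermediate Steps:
$Z{\left(B \right)} = B^{\frac{3}{2}}$
$- \frac{3845}{-4534} + Z{\left(-68 \right)} = - \frac{3845}{-4534} + \left(-68\right)^{\frac{3}{2}} = \left(-3845\right) \left(- \frac{1}{4534}\right) - 136 i \sqrt{17} = \frac{3845}{4534} - 136 i \sqrt{17}$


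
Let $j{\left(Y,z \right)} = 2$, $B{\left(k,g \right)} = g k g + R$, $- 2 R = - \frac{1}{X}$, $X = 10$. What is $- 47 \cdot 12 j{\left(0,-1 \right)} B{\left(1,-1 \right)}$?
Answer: $- \frac{5922}{5} \approx -1184.4$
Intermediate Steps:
$R = \frac{1}{20}$ ($R = - \frac{\left(-1\right) \frac{1}{10}}{2} = \left(- \frac{1}{2}\right) \left(- \frac{1}{10}\right) = \frac{1}{20} \approx 0.05$)
$B{\left(k,g \right)} = \frac{1}{20} + k g^{2}$ ($B{\left(k,g \right)} = g k g + \frac{1}{20} = k g^{2} + \frac{1}{20} = \frac{1}{20} + k g^{2}$)
$- 47 \cdot 12 j{\left(0,-1 \right)} B{\left(1,-1 \right)} = - 47 \cdot 12 \cdot 2 \left(\frac{1}{20} + 1 \left(-1\right)^{2}\right) = \left(-47\right) 24 \left(\frac{1}{20} + 1 \cdot 1\right) = - 1128 \left(\frac{1}{20} + 1\right) = \left(-1128\right) \frac{21}{20} = - \frac{5922}{5}$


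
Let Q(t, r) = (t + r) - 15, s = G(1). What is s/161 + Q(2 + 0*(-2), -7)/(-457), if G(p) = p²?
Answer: 3677/73577 ≈ 0.049975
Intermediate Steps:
s = 1 (s = 1² = 1)
Q(t, r) = -15 + r + t (Q(t, r) = (r + t) - 15 = -15 + r + t)
s/161 + Q(2 + 0*(-2), -7)/(-457) = 1/161 + (-15 - 7 + (2 + 0*(-2)))/(-457) = 1*(1/161) + (-15 - 7 + (2 + 0))*(-1/457) = 1/161 + (-15 - 7 + 2)*(-1/457) = 1/161 - 20*(-1/457) = 1/161 + 20/457 = 3677/73577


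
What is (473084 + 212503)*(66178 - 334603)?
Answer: -184028690475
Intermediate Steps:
(473084 + 212503)*(66178 - 334603) = 685587*(-268425) = -184028690475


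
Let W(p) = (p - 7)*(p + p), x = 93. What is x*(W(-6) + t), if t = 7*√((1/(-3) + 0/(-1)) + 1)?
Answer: 14508 + 217*√6 ≈ 15040.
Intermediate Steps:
t = 7*√6/3 (t = 7*√((1*(-⅓) + 0*(-1)) + 1) = 7*√((-⅓ + 0) + 1) = 7*√(-⅓ + 1) = 7*√(⅔) = 7*(√6/3) = 7*√6/3 ≈ 5.7155)
W(p) = 2*p*(-7 + p) (W(p) = (-7 + p)*(2*p) = 2*p*(-7 + p))
x*(W(-6) + t) = 93*(2*(-6)*(-7 - 6) + 7*√6/3) = 93*(2*(-6)*(-13) + 7*√6/3) = 93*(156 + 7*√6/3) = 14508 + 217*√6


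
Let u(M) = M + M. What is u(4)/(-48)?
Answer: -⅙ ≈ -0.16667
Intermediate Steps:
u(M) = 2*M
u(4)/(-48) = (2*4)/(-48) = 8*(-1/48) = -⅙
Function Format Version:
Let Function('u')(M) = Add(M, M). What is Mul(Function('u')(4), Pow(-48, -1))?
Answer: Rational(-1, 6) ≈ -0.16667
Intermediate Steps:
Function('u')(M) = Mul(2, M)
Mul(Function('u')(4), Pow(-48, -1)) = Mul(Mul(2, 4), Pow(-48, -1)) = Mul(8, Rational(-1, 48)) = Rational(-1, 6)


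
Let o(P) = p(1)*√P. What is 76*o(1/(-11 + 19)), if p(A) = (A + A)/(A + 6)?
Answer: 38*√2/7 ≈ 7.6772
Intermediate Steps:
p(A) = 2*A/(6 + A) (p(A) = (2*A)/(6 + A) = 2*A/(6 + A))
o(P) = 2*√P/7 (o(P) = (2*1/(6 + 1))*√P = (2*1/7)*√P = (2*1*(⅐))*√P = 2*√P/7)
76*o(1/(-11 + 19)) = 76*(2*√(1/(-11 + 19))/7) = 76*(2*√(1/8)/7) = 76*(2*√(⅛)/7) = 76*(2*(√2/4)/7) = 76*(√2/14) = 38*√2/7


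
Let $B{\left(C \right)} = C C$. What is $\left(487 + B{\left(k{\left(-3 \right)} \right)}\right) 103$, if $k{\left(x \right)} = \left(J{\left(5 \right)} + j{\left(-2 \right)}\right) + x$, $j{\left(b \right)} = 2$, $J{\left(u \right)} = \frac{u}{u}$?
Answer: $50161$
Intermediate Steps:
$J{\left(u \right)} = 1$
$k{\left(x \right)} = 3 + x$ ($k{\left(x \right)} = \left(1 + 2\right) + x = 3 + x$)
$B{\left(C \right)} = C^{2}$
$\left(487 + B{\left(k{\left(-3 \right)} \right)}\right) 103 = \left(487 + \left(3 - 3\right)^{2}\right) 103 = \left(487 + 0^{2}\right) 103 = \left(487 + 0\right) 103 = 487 \cdot 103 = 50161$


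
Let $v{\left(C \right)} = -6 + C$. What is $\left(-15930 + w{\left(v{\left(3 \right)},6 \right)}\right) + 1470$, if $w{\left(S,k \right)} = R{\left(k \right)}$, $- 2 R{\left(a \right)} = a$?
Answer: $-14463$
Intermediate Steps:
$R{\left(a \right)} = - \frac{a}{2}$
$w{\left(S,k \right)} = - \frac{k}{2}$
$\left(-15930 + w{\left(v{\left(3 \right)},6 \right)}\right) + 1470 = \left(-15930 - 3\right) + 1470 = -15933 + 1470 = -14463$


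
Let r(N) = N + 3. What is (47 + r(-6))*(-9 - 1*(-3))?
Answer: -264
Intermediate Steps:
r(N) = 3 + N
(47 + r(-6))*(-9 - 1*(-3)) = (47 + (3 - 6))*(-9 - 1*(-3)) = (47 - 3)*(-9 + 3) = 44*(-6) = -264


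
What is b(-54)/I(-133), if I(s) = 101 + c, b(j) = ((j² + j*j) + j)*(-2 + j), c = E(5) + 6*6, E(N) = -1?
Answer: -40446/17 ≈ -2379.2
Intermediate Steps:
c = 35 (c = -1 + 6*6 = -1 + 36 = 35)
b(j) = (-2 + j)*(j + 2*j²) (b(j) = ((j² + j²) + j)*(-2 + j) = (2*j² + j)*(-2 + j) = (j + 2*j²)*(-2 + j) = (-2 + j)*(j + 2*j²))
I(s) = 136 (I(s) = 101 + 35 = 136)
b(-54)/I(-133) = -54*(-2 - 3*(-54) + 2*(-54)²)/136 = -54*(-2 + 162 + 2*2916)*(1/136) = -54*(-2 + 162 + 5832)*(1/136) = -54*5992*(1/136) = -323568*1/136 = -40446/17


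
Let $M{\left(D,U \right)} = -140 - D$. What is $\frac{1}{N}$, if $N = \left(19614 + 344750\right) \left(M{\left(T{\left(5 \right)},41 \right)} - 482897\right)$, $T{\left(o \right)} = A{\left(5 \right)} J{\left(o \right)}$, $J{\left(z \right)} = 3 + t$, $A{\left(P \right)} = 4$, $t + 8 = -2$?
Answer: $- \frac{1}{175991091276} \approx -5.6821 \cdot 10^{-12}$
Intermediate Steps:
$t = -10$ ($t = -8 - 2 = -10$)
$J{\left(z \right)} = -7$ ($J{\left(z \right)} = 3 - 10 = -7$)
$T{\left(o \right)} = -28$ ($T{\left(o \right)} = 4 \left(-7\right) = -28$)
$N = -175991091276$ ($N = \left(19614 + 344750\right) \left(\left(-140 - -28\right) - 482897\right) = 364364 \left(\left(-140 + 28\right) - 482897\right) = 364364 \left(-112 - 482897\right) = 364364 \left(-483009\right) = -175991091276$)
$\frac{1}{N} = \frac{1}{-175991091276} = - \frac{1}{175991091276}$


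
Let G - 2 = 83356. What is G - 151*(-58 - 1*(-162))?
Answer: 67654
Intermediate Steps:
G = 83358 (G = 2 + 83356 = 83358)
G - 151*(-58 - 1*(-162)) = 83358 - 151*(-58 - 1*(-162)) = 83358 - 151*(-58 + 162) = 83358 - 151*104 = 83358 - 1*15704 = 83358 - 15704 = 67654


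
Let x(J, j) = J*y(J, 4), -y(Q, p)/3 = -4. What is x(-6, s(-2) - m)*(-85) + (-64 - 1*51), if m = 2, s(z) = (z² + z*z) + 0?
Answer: 6005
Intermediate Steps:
y(Q, p) = 12 (y(Q, p) = -3*(-4) = 12)
s(z) = 2*z² (s(z) = (z² + z²) + 0 = 2*z² + 0 = 2*z²)
x(J, j) = 12*J (x(J, j) = J*12 = 12*J)
x(-6, s(-2) - m)*(-85) + (-64 - 1*51) = (12*(-6))*(-85) + (-64 - 1*51) = -72*(-85) + (-64 - 51) = 6120 - 115 = 6005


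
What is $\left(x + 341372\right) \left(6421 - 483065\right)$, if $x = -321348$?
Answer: $-9544319456$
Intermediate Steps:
$\left(x + 341372\right) \left(6421 - 483065\right) = \left(-321348 + 341372\right) \left(6421 - 483065\right) = 20024 \left(-476644\right) = -9544319456$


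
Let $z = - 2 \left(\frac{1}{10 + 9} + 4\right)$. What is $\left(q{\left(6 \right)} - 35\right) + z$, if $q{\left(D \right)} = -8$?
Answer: $- \frac{971}{19} \approx -51.105$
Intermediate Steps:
$z = - \frac{154}{19}$ ($z = - 2 \left(\frac{1}{19} + 4\right) = \left(-2\right) \frac{77}{19} = - \frac{154}{19} \approx -8.1053$)
$\left(q{\left(6 \right)} - 35\right) + z = \left(-8 - 35\right) - \frac{154}{19} = -43 - \frac{154}{19} = - \frac{971}{19}$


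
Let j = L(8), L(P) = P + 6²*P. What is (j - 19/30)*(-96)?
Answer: -141776/5 ≈ -28355.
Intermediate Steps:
L(P) = 37*P (L(P) = P + 36*P = 37*P)
j = 296 (j = 37*8 = 296)
(j - 19/30)*(-96) = (296 - 19/30)*(-96) = (8861/30)*(-96) = -141776/5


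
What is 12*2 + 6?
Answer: 30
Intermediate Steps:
12*2 + 6 = 24 + 6 = 30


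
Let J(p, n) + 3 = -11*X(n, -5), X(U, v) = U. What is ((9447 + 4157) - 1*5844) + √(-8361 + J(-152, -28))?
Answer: 7760 + 2*I*√2014 ≈ 7760.0 + 89.755*I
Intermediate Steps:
J(p, n) = -3 - 11*n
((9447 + 4157) - 1*5844) + √(-8361 + J(-152, -28)) = ((9447 + 4157) - 1*5844) + √(-8361 + (-3 - 11*(-28))) = (13604 - 5844) + √(-8361 + (-3 + 308)) = 7760 + √(-8361 + 305) = 7760 + √(-8056) = 7760 + 2*I*√2014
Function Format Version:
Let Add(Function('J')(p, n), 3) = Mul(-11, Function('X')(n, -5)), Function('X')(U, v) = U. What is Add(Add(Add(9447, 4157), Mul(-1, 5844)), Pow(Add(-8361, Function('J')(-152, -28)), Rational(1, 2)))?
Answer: Add(7760, Mul(2, I, Pow(2014, Rational(1, 2)))) ≈ Add(7760.0, Mul(89.755, I))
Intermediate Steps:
Function('J')(p, n) = Add(-3, Mul(-11, n))
Add(Add(Add(9447, 4157), Mul(-1, 5844)), Pow(Add(-8361, Function('J')(-152, -28)), Rational(1, 2))) = Add(Add(Add(9447, 4157), Mul(-1, 5844)), Pow(Add(-8361, Add(-3, Mul(-11, -28))), Rational(1, 2))) = Add(Add(13604, -5844), Pow(Add(-8361, Add(-3, 308)), Rational(1, 2))) = Add(7760, Pow(Add(-8361, 305), Rational(1, 2))) = Add(7760, Pow(-8056, Rational(1, 2))) = Add(7760, Mul(2, I, Pow(2014, Rational(1, 2))))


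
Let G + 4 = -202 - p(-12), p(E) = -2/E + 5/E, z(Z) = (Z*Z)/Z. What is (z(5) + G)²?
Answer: 644809/16 ≈ 40301.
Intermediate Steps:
z(Z) = Z (z(Z) = Z²/Z = Z)
p(E) = 3/E
G = -823/4 (G = -4 + (-202 - 3/(-12)) = -4 + (-202 - 3*(-1)/12) = -4 + (-202 - 1*(-¼)) = -4 + (-202 + ¼) = -4 - 807/4 = -823/4 ≈ -205.75)
(z(5) + G)² = (5 - 823/4)² = (-803/4)² = 644809/16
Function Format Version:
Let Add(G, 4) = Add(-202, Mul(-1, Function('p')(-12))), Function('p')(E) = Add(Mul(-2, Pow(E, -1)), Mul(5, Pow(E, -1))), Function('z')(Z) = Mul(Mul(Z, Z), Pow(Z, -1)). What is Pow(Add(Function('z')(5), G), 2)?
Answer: Rational(644809, 16) ≈ 40301.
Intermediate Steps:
Function('z')(Z) = Z (Function('z')(Z) = Mul(Pow(Z, 2), Pow(Z, -1)) = Z)
Function('p')(E) = Mul(3, Pow(E, -1))
G = Rational(-823, 4) (G = Add(-4, Add(-202, Mul(-1, Mul(3, Pow(-12, -1))))) = Add(-4, Add(-202, Mul(-1, Mul(3, Rational(-1, 12))))) = Add(-4, Add(-202, Mul(-1, Rational(-1, 4)))) = Add(-4, Add(-202, Rational(1, 4))) = Add(-4, Rational(-807, 4)) = Rational(-823, 4) ≈ -205.75)
Pow(Add(Function('z')(5), G), 2) = Pow(Add(5, Rational(-823, 4)), 2) = Pow(Rational(-803, 4), 2) = Rational(644809, 16)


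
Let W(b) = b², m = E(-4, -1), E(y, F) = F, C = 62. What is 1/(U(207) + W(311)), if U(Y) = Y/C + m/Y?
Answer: 12834/1241360101 ≈ 1.0339e-5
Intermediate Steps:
m = -1
U(Y) = -1/Y + Y/62 (U(Y) = Y/62 - 1/Y = -1/Y + Y/62)
1/(U(207) + W(311)) = 1/((-1/207 + (1/62)*207) + 311²) = 1/((-1*1/207 + 207/62) + 96721) = 1/((-1/207 + 207/62) + 96721) = 1/(42787/12834 + 96721) = 1/(1241360101/12834) = 12834/1241360101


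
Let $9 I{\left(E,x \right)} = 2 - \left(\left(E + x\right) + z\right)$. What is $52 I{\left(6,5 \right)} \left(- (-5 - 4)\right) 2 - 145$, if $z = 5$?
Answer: $-1601$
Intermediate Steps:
$I{\left(E,x \right)} = - \frac{1}{3} - \frac{E}{9} - \frac{x}{9}$ ($I{\left(E,x \right)} = \frac{2 - \left(\left(E + x\right) + 5\right)}{9} = \frac{2 - \left(5 + E + x\right)}{9} = \frac{-3 - E - x}{9} = - \frac{1}{3} - \frac{E}{9} - \frac{x}{9}$)
$52 I{\left(6,5 \right)} \left(- (-5 - 4)\right) 2 - 145 = 52 \left(- \frac{1}{3} - \frac{2}{3} - \frac{5}{9}\right) \left(- (-5 - 4)\right) 2 - 145 = 52 \left(- \frac{1}{3} - \frac{2}{3} - \frac{5}{9}\right) \left(\left(-1\right) \left(-9\right)\right) 2 - 145 = 52 \left(- \frac{14}{9}\right) 9 \cdot 2 - 145 = 52 \left(\left(-14\right) 2\right) - 145 = 52 \left(-28\right) - 145 = -1456 - 145 = -1601$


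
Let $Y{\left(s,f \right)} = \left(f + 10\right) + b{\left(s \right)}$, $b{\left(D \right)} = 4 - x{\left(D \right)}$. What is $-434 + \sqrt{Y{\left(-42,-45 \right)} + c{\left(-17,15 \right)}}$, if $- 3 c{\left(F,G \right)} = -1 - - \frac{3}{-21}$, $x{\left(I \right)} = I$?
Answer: $-434 + \frac{\sqrt{5019}}{21} \approx -430.63$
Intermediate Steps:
$b{\left(D \right)} = 4 - D$
$Y{\left(s,f \right)} = 14 + f - s$ ($Y{\left(s,f \right)} = \left(f + 10\right) - \left(-4 + s\right) = \left(10 + f\right) - \left(-4 + s\right) = 14 + f - s$)
$c{\left(F,G \right)} = \frac{8}{21}$ ($c{\left(F,G \right)} = - \frac{-1 - - \frac{3}{-21}}{3} = - \frac{-1 - \left(-3\right) \left(- \frac{1}{21}\right)}{3} = - \frac{-1 - \frac{1}{7}}{3} = \left(- \frac{1}{3}\right) \left(- \frac{8}{7}\right) = \frac{8}{21}$)
$-434 + \sqrt{Y{\left(-42,-45 \right)} + c{\left(-17,15 \right)}} = -434 + \sqrt{\left(14 - 45 - -42\right) + \frac{8}{21}} = -434 + \sqrt{\left(14 - 45 + 42\right) + \frac{8}{21}} = -434 + \sqrt{11 + \frac{8}{21}} = -434 + \sqrt{\frac{239}{21}} = -434 + \frac{\sqrt{5019}}{21}$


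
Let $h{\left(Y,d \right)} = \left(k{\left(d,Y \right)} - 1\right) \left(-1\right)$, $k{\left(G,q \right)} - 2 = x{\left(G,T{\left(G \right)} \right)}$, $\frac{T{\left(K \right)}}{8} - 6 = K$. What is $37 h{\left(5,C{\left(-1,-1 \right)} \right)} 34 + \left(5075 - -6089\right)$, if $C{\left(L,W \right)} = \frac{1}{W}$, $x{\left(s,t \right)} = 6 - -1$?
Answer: $1100$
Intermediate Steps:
$T{\left(K \right)} = 48 + 8 K$
$x{\left(s,t \right)} = 7$ ($x{\left(s,t \right)} = 6 + 1 = 7$)
$k{\left(G,q \right)} = 9$ ($k{\left(G,q \right)} = 2 + 7 = 9$)
$h{\left(Y,d \right)} = -8$ ($h{\left(Y,d \right)} = \left(9 - 1\right) \left(-1\right) = 8 \left(-1\right) = -8$)
$37 h{\left(5,C{\left(-1,-1 \right)} \right)} 34 + \left(5075 - -6089\right) = 37 \left(-8\right) 34 + \left(5075 - -6089\right) = \left(-296\right) 34 + \left(5075 + 6089\right) = -10064 + 11164 = 1100$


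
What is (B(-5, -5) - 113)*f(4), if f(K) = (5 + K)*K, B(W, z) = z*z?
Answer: -3168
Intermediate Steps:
B(W, z) = z²
f(K) = K*(5 + K)
(B(-5, -5) - 113)*f(4) = ((-5)² - 113)*(4*(5 + 4)) = (25 - 113)*(4*9) = -88*36 = -3168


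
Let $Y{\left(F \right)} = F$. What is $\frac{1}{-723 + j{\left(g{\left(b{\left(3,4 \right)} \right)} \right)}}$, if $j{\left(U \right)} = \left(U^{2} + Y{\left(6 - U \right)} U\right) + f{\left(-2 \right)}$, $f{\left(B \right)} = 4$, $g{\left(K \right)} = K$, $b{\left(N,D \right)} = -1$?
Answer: $- \frac{1}{725} \approx -0.0013793$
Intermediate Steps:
$j{\left(U \right)} = 4 + U^{2} + U \left(6 - U\right)$ ($j{\left(U \right)} = \left(U^{2} + \left(6 - U\right) U\right) + 4 = \left(U^{2} + U \left(6 - U\right)\right) + 4 = 4 + U^{2} + U \left(6 - U\right)$)
$\frac{1}{-723 + j{\left(g{\left(b{\left(3,4 \right)} \right)} \right)}} = \frac{1}{-723 + \left(4 + 6 \left(-1\right)\right)} = \frac{1}{-723 + \left(4 - 6\right)} = \frac{1}{-723 - 2} = \frac{1}{-725} = - \frac{1}{725}$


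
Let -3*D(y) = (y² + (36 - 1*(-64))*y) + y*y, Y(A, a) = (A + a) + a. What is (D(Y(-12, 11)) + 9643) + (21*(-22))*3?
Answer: 7857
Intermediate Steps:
Y(A, a) = A + 2*a
D(y) = -100*y/3 - 2*y²/3 (D(y) = -((y² + (36 - 1*(-64))*y) + y*y)/3 = -((y² + (36 + 64)*y) + y²)/3 = -((y² + 100*y) + y²)/3 = -(2*y² + 100*y)/3 = -100*y/3 - 2*y²/3)
(D(Y(-12, 11)) + 9643) + (21*(-22))*3 = (-2*(-12 + 2*11)*(50 + (-12 + 2*11))/3 + 9643) + (21*(-22))*3 = (-2*(-12 + 22)*(50 + (-12 + 22))/3 + 9643) - 462*3 = (-⅔*10*(50 + 10) + 9643) - 1386 = (-⅔*10*60 + 9643) - 1386 = (-400 + 9643) - 1386 = 9243 - 1386 = 7857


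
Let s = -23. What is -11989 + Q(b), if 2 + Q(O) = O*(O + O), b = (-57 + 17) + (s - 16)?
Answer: 491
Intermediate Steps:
b = -79 (b = (-57 + 17) + (-23 - 16) = -40 - 39 = -79)
Q(O) = -2 + 2*O² (Q(O) = -2 + O*(O + O) = -2 + O*(2*O) = -2 + 2*O²)
-11989 + Q(b) = -11989 + (-2 + 2*(-79)²) = -11989 + (-2 + 2*6241) = -11989 + (-2 + 12482) = -11989 + 12480 = 491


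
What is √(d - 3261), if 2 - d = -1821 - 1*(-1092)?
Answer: I*√2530 ≈ 50.299*I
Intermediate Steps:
d = 731 (d = 2 - (-1821 - 1*(-1092)) = 2 - (-1821 + 1092) = 2 - 1*(-729) = 2 + 729 = 731)
√(d - 3261) = √(731 - 3261) = √(-2530) = I*√2530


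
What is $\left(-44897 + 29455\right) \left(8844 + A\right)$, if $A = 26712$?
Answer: $-549055752$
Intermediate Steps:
$\left(-44897 + 29455\right) \left(8844 + A\right) = \left(-44897 + 29455\right) \left(8844 + 26712\right) = \left(-15442\right) 35556 = -549055752$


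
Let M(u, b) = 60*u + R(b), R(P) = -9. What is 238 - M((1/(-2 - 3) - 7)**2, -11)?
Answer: -14317/5 ≈ -2863.4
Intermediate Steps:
M(u, b) = -9 + 60*u (M(u, b) = 60*u - 9 = -9 + 60*u)
238 - M((1/(-2 - 3) - 7)**2, -11) = 238 - (-9 + 60*(1/(-2 - 3) - 7)**2) = 238 - (-9 + 60*(1/(-5) - 7)**2) = 238 - (-9 + 60*(-1/5 - 7)**2) = 238 - (-9 + 60*(-36/5)**2) = 238 - (-9 + 60*(1296/25)) = 238 - (-9 + 15552/5) = 238 - 1*15507/5 = 238 - 15507/5 = -14317/5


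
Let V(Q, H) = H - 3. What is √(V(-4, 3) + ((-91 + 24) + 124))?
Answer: √57 ≈ 7.5498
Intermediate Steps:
V(Q, H) = -3 + H
√(V(-4, 3) + ((-91 + 24) + 124)) = √((-3 + 3) + ((-91 + 24) + 124)) = √(0 + (-67 + 124)) = √(0 + 57) = √57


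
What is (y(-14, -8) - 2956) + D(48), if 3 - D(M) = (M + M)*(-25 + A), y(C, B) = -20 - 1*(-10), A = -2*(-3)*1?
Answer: -1139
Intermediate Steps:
A = 6 (A = 6*1 = 6)
y(C, B) = -10 (y(C, B) = -20 + 10 = -10)
D(M) = 3 + 38*M (D(M) = 3 - (M + M)*(-25 + 6) = 3 - 2*M*(-19) = 3 - (-38)*M = 3 + 38*M)
(y(-14, -8) - 2956) + D(48) = (-10 - 2956) + (3 + 38*48) = -2966 + (3 + 1824) = -2966 + 1827 = -1139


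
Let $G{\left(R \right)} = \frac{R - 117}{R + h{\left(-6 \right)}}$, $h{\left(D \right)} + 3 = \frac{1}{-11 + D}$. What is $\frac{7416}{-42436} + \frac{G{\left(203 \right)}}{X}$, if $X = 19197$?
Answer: $- \frac{11401556}{65250603} \approx -0.17473$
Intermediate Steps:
$h{\left(D \right)} = -3 + \frac{1}{-11 + D}$
$G{\left(R \right)} = \frac{-117 + R}{- \frac{52}{17} + R}$ ($G{\left(R \right)} = \frac{R - 117}{R + \frac{34 - -18}{-11 - 6}} = \frac{-117 + R}{R + \frac{34 + 18}{-17}} = \frac{-117 + R}{R - \frac{52}{17}} = \frac{-117 + R}{- \frac{52}{17} + R}$)
$\frac{7416}{-42436} + \frac{G{\left(203 \right)}}{X} = \frac{7416}{-42436} + \frac{17 \frac{1}{-52 + 17 \cdot 203} \left(-117 + 203\right)}{19197} = 7416 \left(- \frac{1}{42436}\right) + 17 \frac{1}{-52 + 3451} \cdot 86 \cdot \frac{1}{19197} = - \frac{18}{103} + 17 \cdot \frac{1}{3399} \cdot 86 \cdot \frac{1}{19197} = - \frac{18}{103} + \frac{1462}{3399} \cdot \frac{1}{19197} = - \frac{18}{103} + \frac{1462}{65250603} = - \frac{11401556}{65250603}$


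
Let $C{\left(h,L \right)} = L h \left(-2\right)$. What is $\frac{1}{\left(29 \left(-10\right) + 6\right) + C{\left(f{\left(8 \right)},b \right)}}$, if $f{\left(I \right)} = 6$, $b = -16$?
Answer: $- \frac{1}{92} \approx -0.01087$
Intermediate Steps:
$C{\left(h,L \right)} = - 2 L h$
$\frac{1}{\left(29 \left(-10\right) + 6\right) + C{\left(f{\left(8 \right)},b \right)}} = \frac{1}{\left(29 \left(-10\right) + 6\right) - \left(-32\right) 6} = \frac{1}{\left(-290 + 6\right) + 192} = \frac{1}{-284 + 192} = \frac{1}{-92} = - \frac{1}{92}$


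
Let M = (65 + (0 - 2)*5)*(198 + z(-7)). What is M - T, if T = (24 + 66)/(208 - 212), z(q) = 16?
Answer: 23585/2 ≈ 11793.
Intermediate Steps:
M = 11770 (M = (65 + (0 - 2)*5)*(198 + 16) = (65 - 2*5)*214 = (65 - 10)*214 = 55*214 = 11770)
T = -45/2 (T = 90/(-4) = 90*(-¼) = -45/2 ≈ -22.500)
M - T = 11770 - 1*(-45/2) = 11770 + 45/2 = 23585/2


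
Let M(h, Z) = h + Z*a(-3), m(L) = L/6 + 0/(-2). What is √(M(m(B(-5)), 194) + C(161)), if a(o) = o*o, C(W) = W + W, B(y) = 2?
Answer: √18615/3 ≈ 45.479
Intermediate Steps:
C(W) = 2*W
a(o) = o²
m(L) = L/6 (m(L) = L*(⅙) + 0*(-½) = L/6 + 0 = L/6)
M(h, Z) = h + 9*Z (M(h, Z) = h + Z*(-3)² = h + Z*9 = h + 9*Z)
√(M(m(B(-5)), 194) + C(161)) = √(((⅙)*2 + 9*194) + 2*161) = √((⅓ + 1746) + 322) = √(5239/3 + 322) = √(6205/3) = √18615/3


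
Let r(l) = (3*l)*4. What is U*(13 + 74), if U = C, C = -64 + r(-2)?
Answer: -7656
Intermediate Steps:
r(l) = 12*l
C = -88 (C = -64 + 12*(-2) = -64 - 24 = -88)
U = -88
U*(13 + 74) = -88*(13 + 74) = -88*87 = -7656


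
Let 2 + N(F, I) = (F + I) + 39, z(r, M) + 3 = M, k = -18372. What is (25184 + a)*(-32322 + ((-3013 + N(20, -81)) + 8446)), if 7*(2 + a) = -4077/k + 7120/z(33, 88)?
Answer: -70590020313489/104108 ≈ -6.7805e+8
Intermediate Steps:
z(r, M) = -3 + M
N(F, I) = 37 + F + I (N(F, I) = -2 + ((F + I) + 39) = -2 + (39 + F + I) = 37 + F + I)
a = 1040881/104108 (a = -2 + (-4077/(-18372) + 7120/(-3 + 88))/7 = -2 + (-4077*(-1/18372) + 7120/85)/7 = -2 + (1359/6124 + 7120*(1/85))/7 = -2 + (1359/6124 + 1424/17)/7 = -2 + (1/7)*(8743679/104108) = -2 + 1249097/104108 = 1040881/104108 ≈ 9.9981)
(25184 + a)*(-32322 + ((-3013 + N(20, -81)) + 8446)) = (25184 + 1040881/104108)*(-32322 + ((-3013 + (37 + 20 - 81)) + 8446)) = 2622896753*(-32322 + ((-3013 - 24) + 8446))/104108 = 2622896753*(-32322 + (-3037 + 8446))/104108 = 2622896753*(-32322 + 5409)/104108 = (2622896753/104108)*(-26913) = -70590020313489/104108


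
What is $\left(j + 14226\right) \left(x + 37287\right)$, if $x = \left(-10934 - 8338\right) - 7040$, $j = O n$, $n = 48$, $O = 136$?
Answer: $227775150$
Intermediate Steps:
$j = 6528$ ($j = 136 \cdot 48 = 6528$)
$x = -26312$ ($x = -19272 - 7040 = -26312$)
$\left(j + 14226\right) \left(x + 37287\right) = \left(6528 + 14226\right) \left(-26312 + 37287\right) = 20754 \cdot 10975 = 227775150$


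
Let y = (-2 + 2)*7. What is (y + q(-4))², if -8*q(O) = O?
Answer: ¼ ≈ 0.25000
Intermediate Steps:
q(O) = -O/8
y = 0 (y = 0*7 = 0)
(y + q(-4))² = (0 - ⅛*(-4))² = (0 + ½)² = (½)² = ¼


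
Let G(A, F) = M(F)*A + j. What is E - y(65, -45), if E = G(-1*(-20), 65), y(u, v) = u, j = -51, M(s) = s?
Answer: 1184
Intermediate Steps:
G(A, F) = -51 + A*F (G(A, F) = F*A - 51 = A*F - 51 = -51 + A*F)
E = 1249 (E = -51 - 1*(-20)*65 = -51 + 20*65 = -51 + 1300 = 1249)
E - y(65, -45) = 1249 - 1*65 = 1249 - 65 = 1184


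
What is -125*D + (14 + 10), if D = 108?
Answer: -13476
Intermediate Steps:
-125*D + (14 + 10) = -125*108 + (14 + 10) = -13500 + 24 = -13476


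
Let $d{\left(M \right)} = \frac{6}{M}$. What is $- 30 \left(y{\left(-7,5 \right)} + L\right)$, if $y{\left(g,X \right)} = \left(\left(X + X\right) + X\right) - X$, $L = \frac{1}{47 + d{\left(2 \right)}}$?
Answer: $- \frac{1503}{5} \approx -300.6$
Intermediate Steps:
$L = \frac{1}{50}$ ($L = \frac{1}{47 + \frac{6}{2}} = \frac{1}{47 + 6 \cdot \frac{1}{2}} = \frac{1}{47 + 3} = \frac{1}{50} \approx 0.02$)
$y{\left(g,X \right)} = 2 X$ ($y{\left(g,X \right)} = \left(2 X + X\right) - X = 3 X - X = 2 X$)
$- 30 \left(y{\left(-7,5 \right)} + L\right) = - 30 \left(2 \cdot 5 + \frac{1}{50}\right) = - 30 \left(10 + \frac{1}{50}\right) = \left(-30\right) \frac{501}{50} = - \frac{1503}{5}$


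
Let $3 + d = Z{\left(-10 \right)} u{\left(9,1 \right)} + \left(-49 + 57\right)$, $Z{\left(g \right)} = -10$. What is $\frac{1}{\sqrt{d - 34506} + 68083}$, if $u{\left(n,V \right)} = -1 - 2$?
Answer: $\frac{68083}{4635329360} - \frac{i \sqrt{34471}}{4635329360} \approx 1.4688 \cdot 10^{-5} - 4.0054 \cdot 10^{-8} i$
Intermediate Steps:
$u{\left(n,V \right)} = -3$
$d = 35$ ($d = -3 + \left(\left(-10\right) \left(-3\right) + \left(-49 + 57\right)\right) = -3 + \left(30 + 8\right) = -3 + 38 = 35$)
$\frac{1}{\sqrt{d - 34506} + 68083} = \frac{1}{\sqrt{35 - 34506} + 68083} = \frac{1}{\sqrt{-34471} + 68083} = \frac{1}{i \sqrt{34471} + 68083} = \frac{1}{68083 + i \sqrt{34471}}$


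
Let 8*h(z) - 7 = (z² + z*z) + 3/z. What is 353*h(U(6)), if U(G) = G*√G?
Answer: 154967/8 + 353*√6/96 ≈ 19380.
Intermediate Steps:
U(G) = G^(3/2)
h(z) = 7/8 + z²/4 + 3/(8*z) (h(z) = 7/8 + ((z² + z*z) + 3/z)/8 = 7/8 + ((z² + z²) + 3/z)/8 = 7/8 + (2*z² + 3/z)/8 = 7/8 + (z²/4 + 3/(8*z)) = 7/8 + z²/4 + 3/(8*z))
353*h(U(6)) = 353*((3 + 6^(3/2)*(7 + 2*(6^(3/2))²))/(8*(6^(3/2)))) = 353*((3 + (6*√6)*(7 + 2*(6*√6)²))/(8*((6*√6)))) = 353*((√6/36)*(3 + (6*√6)*(7 + 2*216))/8) = 353*((√6/36)*(3 + (6*√6)*(7 + 432))/8) = 353*((√6/36)*(3 + (6*√6)*439)/8) = 353*((√6/36)*(3 + 2634*√6)/8) = 353*(√6*(3 + 2634*√6)/288) = 353*√6*(3 + 2634*√6)/288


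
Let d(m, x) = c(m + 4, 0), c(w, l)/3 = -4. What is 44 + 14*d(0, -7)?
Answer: -124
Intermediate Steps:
c(w, l) = -12 (c(w, l) = 3*(-4) = -12)
d(m, x) = -12
44 + 14*d(0, -7) = 44 + 14*(-12) = 44 - 168 = -124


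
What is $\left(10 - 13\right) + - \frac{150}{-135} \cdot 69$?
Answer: $\frac{221}{3} \approx 73.667$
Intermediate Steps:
$\left(10 - 13\right) + - \frac{150}{-135} \cdot 69 = -3 + \left(-150\right) \left(- \frac{1}{135}\right) 69 = -3 + \frac{10}{9} \cdot 69 = -3 + \frac{230}{3} = \frac{221}{3}$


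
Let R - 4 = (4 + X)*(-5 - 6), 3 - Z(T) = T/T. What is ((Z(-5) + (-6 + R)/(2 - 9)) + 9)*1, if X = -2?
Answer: 101/7 ≈ 14.429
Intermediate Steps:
Z(T) = 2 (Z(T) = 3 - T/T = 3 - 1*1 = 3 - 1 = 2)
R = -18 (R = 4 + (4 - 2)*(-5 - 6) = 4 + 2*(-11) = 4 - 22 = -18)
((Z(-5) + (-6 + R)/(2 - 9)) + 9)*1 = ((2 + (-6 - 18)/(2 - 9)) + 9)*1 = ((2 - 24/(-7)) + 9)*1 = ((2 - 24*(-1/7)) + 9)*1 = ((2 + 24/7) + 9)*1 = (38/7 + 9)*1 = (101/7)*1 = 101/7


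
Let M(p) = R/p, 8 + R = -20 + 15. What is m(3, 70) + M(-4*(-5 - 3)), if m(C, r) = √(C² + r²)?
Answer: -13/32 + √4909 ≈ 69.658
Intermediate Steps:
R = -13 (R = -8 + (-20 + 15) = -8 - 5 = -13)
M(p) = -13/p
m(3, 70) + M(-4*(-5 - 3)) = √(3² + 70²) - 13*(-1/(4*(-5 - 3))) = √(9 + 4900) - 13/((-4*(-8))) = √4909 - 13/32 = -13/32 + √4909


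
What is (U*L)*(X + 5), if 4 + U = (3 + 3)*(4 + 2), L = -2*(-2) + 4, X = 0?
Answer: 1280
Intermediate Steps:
L = 8 (L = 4 + 4 = 8)
U = 32 (U = -4 + (3 + 3)*(4 + 2) = -4 + 6*6 = -4 + 36 = 32)
(U*L)*(X + 5) = (32*8)*(0 + 5) = 256*5 = 1280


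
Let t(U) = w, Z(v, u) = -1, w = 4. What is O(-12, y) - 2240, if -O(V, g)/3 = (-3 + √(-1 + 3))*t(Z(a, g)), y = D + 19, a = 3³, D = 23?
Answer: -2204 - 12*√2 ≈ -2221.0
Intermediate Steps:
a = 27
t(U) = 4
y = 42 (y = 23 + 19 = 42)
O(V, g) = 36 - 12*√2 (O(V, g) = -3*(-3 + √(-1 + 3))*4 = -3*(-3 + √2)*4 = -3*(-12 + 4*√2) = 36 - 12*√2)
O(-12, y) - 2240 = (36 - 12*√2) - 2240 = -2204 - 12*√2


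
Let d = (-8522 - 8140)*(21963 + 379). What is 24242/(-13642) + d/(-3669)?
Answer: 846385795245/8342083 ≈ 1.0146e+5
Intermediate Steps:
d = -372262404 (d = -16662*22342 = -372262404)
24242/(-13642) + d/(-3669) = 24242/(-13642) - 372262404/(-3669) = 24242*(-1/13642) - 372262404*(-1/3669) = -12121/6821 + 124087468/1223 = 846385795245/8342083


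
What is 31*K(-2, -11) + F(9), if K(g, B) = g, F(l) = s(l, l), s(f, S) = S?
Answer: -53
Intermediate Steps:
F(l) = l
31*K(-2, -11) + F(9) = 31*(-2) + 9 = -62 + 9 = -53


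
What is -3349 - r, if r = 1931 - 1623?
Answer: -3657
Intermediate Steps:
r = 308
-3349 - r = -3349 - 1*308 = -3349 - 308 = -3657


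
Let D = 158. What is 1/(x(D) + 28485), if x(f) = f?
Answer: 1/28643 ≈ 3.4913e-5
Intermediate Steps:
1/(x(D) + 28485) = 1/(158 + 28485) = 1/28643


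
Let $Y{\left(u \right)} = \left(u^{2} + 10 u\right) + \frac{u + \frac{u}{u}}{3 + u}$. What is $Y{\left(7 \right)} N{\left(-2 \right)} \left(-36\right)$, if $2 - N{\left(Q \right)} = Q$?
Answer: $- \frac{86256}{5} \approx -17251.0$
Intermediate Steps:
$N{\left(Q \right)} = 2 - Q$
$Y{\left(u \right)} = u^{2} + 10 u + \frac{1 + u}{3 + u}$ ($Y{\left(u \right)} = \left(u^{2} + 10 u\right) + \frac{u + 1}{3 + u} = \left(u^{2} + 10 u\right) + \frac{1 + u}{3 + u} = u^{2} + 10 u + \frac{1 + u}{3 + u}$)
$Y{\left(7 \right)} N{\left(-2 \right)} \left(-36\right) = \frac{1 + 7^{3} + 13 \cdot 7^{2} + 31 \cdot 7}{3 + 7} \left(2 - -2\right) \left(-36\right) = \frac{1 + 343 + 13 \cdot 49 + 217}{10} \left(2 + 2\right) \left(-36\right) = \frac{1 + 343 + 637 + 217}{10} \cdot 4 \left(-36\right) = \frac{1}{10} \cdot 1198 \cdot 4 \left(-36\right) = \frac{599}{5} \cdot 4 \left(-36\right) = \frac{2396}{5} \left(-36\right) = - \frac{86256}{5}$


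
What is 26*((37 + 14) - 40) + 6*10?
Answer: 346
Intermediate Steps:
26*((37 + 14) - 40) + 6*10 = 26*(51 - 40) + 60 = 26*11 + 60 = 286 + 60 = 346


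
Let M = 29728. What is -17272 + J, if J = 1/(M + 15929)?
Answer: -788587703/45657 ≈ -17272.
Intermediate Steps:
J = 1/45657 (J = 1/(29728 + 15929) = 1/45657 ≈ 2.1902e-5)
-17272 + J = -17272 + 1/45657 = -788587703/45657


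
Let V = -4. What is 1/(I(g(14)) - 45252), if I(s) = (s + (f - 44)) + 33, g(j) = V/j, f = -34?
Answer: -7/317081 ≈ -2.2076e-5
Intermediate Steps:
g(j) = -4/j
I(s) = -45 + s (I(s) = (s + (-34 - 44)) + 33 = (s - 78) + 33 = (-78 + s) + 33 = -45 + s)
1/(I(g(14)) - 45252) = 1/((-45 - 4/14) - 45252) = 1/((-45 - 4*1/14) - 45252) = 1/((-45 - 2/7) - 45252) = 1/(-317/7 - 45252) = 1/(-317081/7) = -7/317081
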